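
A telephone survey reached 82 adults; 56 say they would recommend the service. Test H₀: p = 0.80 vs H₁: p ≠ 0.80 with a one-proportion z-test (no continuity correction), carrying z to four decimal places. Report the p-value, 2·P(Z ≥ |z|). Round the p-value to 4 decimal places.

p-value = 0.0080

Sample proportion p̂ = 56/82 = 0.68293.
Under H₀, SE = √(p₀(1−p₀)/n) = √(0.80·0.20/82) = √0.001951220 = 0.044173.
Test statistic (full precision, shown to 4 dp): z = (56/82 − 0.80)/SE₀ ≈ -2.6504.
p-value = 2·P(Z ≥ |z|) with z = -2.6504 → 0.0080.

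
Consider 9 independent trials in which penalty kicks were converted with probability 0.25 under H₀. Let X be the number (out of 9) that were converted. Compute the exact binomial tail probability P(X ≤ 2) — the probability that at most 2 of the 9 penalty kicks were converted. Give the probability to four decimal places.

X is binomial with n = 9 and p = 0.25.
P(X ≤ 2) = C(9,0)·0.25^0·0.75^9 + C(9,1)·0.25^1·0.75^8 + C(9,2)·0.25^2·0.75^7.
= 0.075085 + 0.225254 + 0.300339 = 0.6007.

P = 0.6007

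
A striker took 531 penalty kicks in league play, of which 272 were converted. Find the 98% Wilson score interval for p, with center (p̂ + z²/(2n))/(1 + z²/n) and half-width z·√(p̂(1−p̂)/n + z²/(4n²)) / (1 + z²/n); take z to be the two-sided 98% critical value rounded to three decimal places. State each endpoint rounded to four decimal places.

Here p̂ = 272/531 = 0.51224 and z = 2.326 (z² = 5.410276).
1 + z²/n = 1.010189.
Center = (0.51224 + 0.005094)/1.010189 = 0.51212.
Radicand: p̂(1−p̂)/n + z²/(4n²) = 0.000470528 + 0.000004797 = 0.000475325.
Half-width = 2.326·√0.000475325/1.010189 = 0.05020.
So the interval runs from 0.4619 to 0.5623.

(0.4619, 0.5623)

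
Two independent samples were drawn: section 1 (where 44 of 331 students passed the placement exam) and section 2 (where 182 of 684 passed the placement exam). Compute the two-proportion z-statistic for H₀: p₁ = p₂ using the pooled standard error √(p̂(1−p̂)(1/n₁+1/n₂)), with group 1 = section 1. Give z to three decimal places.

Sample proportions: p̂₁ = 44/331 = 0.13293 and p̂₂ = 182/684 = 0.26608.
Pooling: p̂ = 226/1015 = 0.22266.
Pooled SE = √[0.1730826·0.00448314] ≈ 0.027856.
z = -0.13315/0.027856 = -4.780.

z = -4.780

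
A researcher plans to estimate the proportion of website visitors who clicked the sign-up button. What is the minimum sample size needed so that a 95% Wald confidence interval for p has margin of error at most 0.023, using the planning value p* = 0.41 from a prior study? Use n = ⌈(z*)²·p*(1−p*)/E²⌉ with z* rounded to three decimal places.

The 95% critical value is z* = 1.960.
p*(1−p*) = 0.2419.
(z*)²·p*(1−p*)/E² = 3.841600·0.2419/0.000529 = 1756.679.
⌈1756.679⌉ = 1757.

n = 1757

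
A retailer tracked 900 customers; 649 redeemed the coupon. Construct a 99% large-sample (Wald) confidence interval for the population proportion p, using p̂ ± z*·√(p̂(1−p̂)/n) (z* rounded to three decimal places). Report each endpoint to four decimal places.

With x = 649 successes in n = 900, p̂ = 0.72111.
Standard error of p̂: √(0.201110/900) = √0.000223455 = 0.014948.
The 99% critical value is z* = 2.576.
Margin of error: 2.576 × 0.014948 = 0.03851.
Interval: 0.72111 ± 0.03851 → (0.6826, 0.7596).

(0.6826, 0.7596)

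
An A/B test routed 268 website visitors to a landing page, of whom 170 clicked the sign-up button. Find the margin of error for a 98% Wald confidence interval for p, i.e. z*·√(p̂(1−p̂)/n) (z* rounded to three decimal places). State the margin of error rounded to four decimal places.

ME = 0.0684

The sample proportion is 170/268 = 0.63433.
SE = √(p̂(1−p̂)/n) = √(0.231956/268) = 0.029420.
z* = 2.326 at the 98% level.
Margin of error = z*·SE = 2.326 × 0.029420 = 0.0684.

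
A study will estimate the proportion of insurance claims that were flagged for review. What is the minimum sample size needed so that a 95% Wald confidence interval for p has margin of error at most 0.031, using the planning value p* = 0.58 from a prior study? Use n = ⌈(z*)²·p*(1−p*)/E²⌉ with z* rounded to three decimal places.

n = 974

For 95% confidence, z* = 1.960.
p*(1−p*) = 0.58·0.42 = 0.2436.
(z*)²·p*(1−p*)/E² = 3.841600·0.2436/0.000961 = 973.792.
Rounding up, n = 974.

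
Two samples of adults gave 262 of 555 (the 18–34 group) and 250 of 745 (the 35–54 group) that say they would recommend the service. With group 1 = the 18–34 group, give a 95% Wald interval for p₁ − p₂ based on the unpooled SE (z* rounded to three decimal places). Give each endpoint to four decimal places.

p̂₁ = 262/555 = 0.47207, p̂₂ = 250/745 = 0.33557; p̂₁ − p̂₂ = 0.13650.
SE = √(0.000449045 + 0.000299279) = √0.000748324 = 0.027356.
z* = 1.960 at the 95% level. Margin of error = 0.05362.
CI: 0.13650 ± 0.05362 = (0.0829, 0.1901).

(0.0829, 0.1901)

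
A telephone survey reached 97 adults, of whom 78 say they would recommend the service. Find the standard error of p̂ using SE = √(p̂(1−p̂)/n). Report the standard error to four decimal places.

With x = 78 successes in n = 97, p̂ = 0.80412.
p̂(1−p̂) = 0.157511.
SE = √(0.157511/97) = √0.001623825 = 0.0403.

SE = 0.0403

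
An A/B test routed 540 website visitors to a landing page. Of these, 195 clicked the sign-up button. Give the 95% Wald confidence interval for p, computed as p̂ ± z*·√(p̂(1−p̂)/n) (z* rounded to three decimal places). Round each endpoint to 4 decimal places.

(0.3206, 0.4016)

Sample proportion p̂ = 195/540 = 0.36111.
SE(p̂) = √(0.36111·0.63889/540) = 0.020670.
For 95% confidence, z* = 1.960.
Margin of error: 1.960 × 0.020670 = 0.04051.
So the interval runs from 0.3206 to 0.4016.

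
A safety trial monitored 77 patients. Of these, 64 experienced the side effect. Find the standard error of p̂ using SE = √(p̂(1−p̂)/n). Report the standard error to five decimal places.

SE = 0.04269

p̂ = 64/77 = 0.83117.
p̂(1−p̂) = 0.83117·0.16883 = 0.140326.
SE = √(0.140326/77) = √0.001822416 = 0.04269.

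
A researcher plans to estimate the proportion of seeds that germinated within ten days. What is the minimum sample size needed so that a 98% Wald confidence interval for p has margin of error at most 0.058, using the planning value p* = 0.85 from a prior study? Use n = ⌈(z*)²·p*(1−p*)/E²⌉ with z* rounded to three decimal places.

n = 206

z* = 2.326 at the 98% level.
p*(1−p*) = 0.85·0.15 = 0.1275.
Required n before rounding: 5.410276 × 0.1275 / 0.058² = 205.057.
Rounding up, n = 206.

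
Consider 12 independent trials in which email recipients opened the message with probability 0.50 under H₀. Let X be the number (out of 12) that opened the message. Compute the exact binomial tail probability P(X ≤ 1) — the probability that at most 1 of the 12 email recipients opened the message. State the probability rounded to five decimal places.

X ~ Binomial(n=12, p=0.50).
P(X ≤ 1) = C(12,0)·0.50^0·0.50^12 + C(12,1)·0.50^1·0.50^11.
= 0.000244 + 0.002930 = 0.00317.

P = 0.00317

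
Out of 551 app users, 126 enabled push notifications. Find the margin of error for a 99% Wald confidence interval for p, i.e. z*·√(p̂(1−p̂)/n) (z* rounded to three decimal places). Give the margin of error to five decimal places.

ME = 0.04609

Sample proportion p̂ = 126/551 = 0.22868.
SE = √(p̂(1−p̂)/n) = √(0.176383/551) = 0.017892.
For 99% confidence, z* = 2.576.
Margin of error = z*·SE = 2.576 × 0.017892 = 0.04609.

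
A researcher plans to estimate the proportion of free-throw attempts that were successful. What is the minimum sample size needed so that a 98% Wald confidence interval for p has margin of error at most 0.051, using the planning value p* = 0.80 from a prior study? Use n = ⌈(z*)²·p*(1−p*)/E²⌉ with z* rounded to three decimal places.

For 98% confidence, z* = 2.326.
p*(1−p*) = 0.1600.
Required n before rounding: 5.410276 × 0.1600 / 0.051² = 332.812.
Rounding up, n = 333.

n = 333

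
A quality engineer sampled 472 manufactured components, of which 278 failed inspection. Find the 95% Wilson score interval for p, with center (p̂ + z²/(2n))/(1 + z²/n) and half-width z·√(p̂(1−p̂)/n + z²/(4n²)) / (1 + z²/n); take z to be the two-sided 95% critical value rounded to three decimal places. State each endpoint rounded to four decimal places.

(0.5441, 0.6325)

Here p̂ = 278/472 = 0.58898 and z = 1.960 (z² = 3.841600).
Denominator 1 + z²/n = 1 + 3.841600/472 = 1.008139.
Center = (0.58898 + 0.004069)/1.008139 = 0.58826.
Radicand: p̂(1−p̂)/n + z²/(4n²) = 0.000512886 + 0.000004311 = 0.000517197.
Half-width = 1.960·√0.000517197/1.008139 = 0.04421.
Interval: 0.58826 ± 0.04421 → (0.5441, 0.6325).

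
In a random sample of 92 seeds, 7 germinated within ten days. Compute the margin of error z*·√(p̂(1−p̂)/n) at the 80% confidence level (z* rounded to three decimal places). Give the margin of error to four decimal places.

ME = 0.0354

The sample proportion is 7/92 = 0.07609.
SE(p̂) = √(0.07609·0.92391/92) = 0.027642.
For 80% confidence, z* = 1.282.
So ME = 0.0354.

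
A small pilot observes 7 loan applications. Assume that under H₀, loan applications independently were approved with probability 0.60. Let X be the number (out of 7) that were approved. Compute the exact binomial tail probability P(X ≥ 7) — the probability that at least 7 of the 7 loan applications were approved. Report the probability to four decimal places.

P = 0.0280

X is binomial with n = 7 and p = 0.60.
P(X ≥ 7) = C(7,7)·0.60^7·0.40^0.
= 0.027994 = 0.0280.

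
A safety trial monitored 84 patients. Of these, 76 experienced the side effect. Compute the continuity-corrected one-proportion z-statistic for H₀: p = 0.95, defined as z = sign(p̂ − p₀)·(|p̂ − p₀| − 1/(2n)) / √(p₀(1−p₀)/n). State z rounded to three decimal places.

The sample proportion is 76/84 = 0.90476. p̂ − p₀ = -0.045238.
Continuity correction 1/(2n) = 1/168 = 0.005952.
Corrected numerator: |-0.045238| − 0.005952 = 0.039286.
Null standard error: √(0.95·0.05/84) = √0.000565476 = 0.023780.
z = −0.039286/0.023780 = -1.652.

z = -1.652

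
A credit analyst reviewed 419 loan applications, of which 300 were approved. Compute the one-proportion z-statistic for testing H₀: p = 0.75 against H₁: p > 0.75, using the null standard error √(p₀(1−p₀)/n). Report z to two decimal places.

z = -1.61

The sample proportion is 300/419 = 0.71599.
Under H₀, SE = √(p₀(1−p₀)/n) = √(0.75·0.25/419) = √0.000447494 = 0.021154.
z = (p̂ − p₀)/SE = (0.71599 − 0.75)/0.021154 = -1.61.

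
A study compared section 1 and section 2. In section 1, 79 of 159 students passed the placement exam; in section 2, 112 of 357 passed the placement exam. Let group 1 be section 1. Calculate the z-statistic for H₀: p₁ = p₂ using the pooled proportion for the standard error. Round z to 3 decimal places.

p̂₁ = 79/159 = 0.49686, p̂₂ = 112/357 = 0.31373.
Pooled p̂ = (79+112)/(159+357) = 191/516 = 0.37016.
SE = √[p̂(1−p̂)(1/n₁+1/n₂)] = √[0.37016·0.62984·(1/159+1/357)] ≈ 0.046036.
z = 0.18313/0.046036 = 3.978.

z = 3.978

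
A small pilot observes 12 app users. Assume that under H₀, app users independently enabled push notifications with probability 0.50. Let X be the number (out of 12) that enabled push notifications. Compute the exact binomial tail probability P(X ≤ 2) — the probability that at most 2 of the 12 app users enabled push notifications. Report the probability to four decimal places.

P = 0.0193

X ~ Binomial(n=12, p=0.50).
P(X ≤ 2) = C(12,0)·0.50^0·0.50^12 + C(12,1)·0.50^1·0.50^11 + C(12,2)·0.50^2·0.50^10.
= 0.000244 + 0.002930 + 0.016113 = 0.0193.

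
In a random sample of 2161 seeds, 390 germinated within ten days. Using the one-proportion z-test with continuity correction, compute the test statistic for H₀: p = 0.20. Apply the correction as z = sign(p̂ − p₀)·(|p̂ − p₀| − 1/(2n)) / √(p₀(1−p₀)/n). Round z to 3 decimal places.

z = -2.243

Sample proportion p̂ = 390/2161 = 0.18047. p̂ − p₀ = -0.019528.
Continuity correction 1/(2n) = 1/4322 = 0.000231.
Corrected numerator: |-0.019528| − 0.000231 = 0.019297.
Null standard error: √(0.20·0.80/2161) = √0.000074040 = 0.008605.
z = (−)0.019297/0.008605 = -2.243.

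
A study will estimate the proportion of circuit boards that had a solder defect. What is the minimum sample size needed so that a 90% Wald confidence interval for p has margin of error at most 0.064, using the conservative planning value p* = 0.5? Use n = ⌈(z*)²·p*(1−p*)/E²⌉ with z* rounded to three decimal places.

For 90% confidence, z* = 1.645.
p*(1−p*) = 0.50·0.50 = 0.2500.
(z*)²·p*(1−p*)/E² = 2.706025·0.2500/0.004096 = 165.163.
⌈165.163⌉ = 166.

n = 166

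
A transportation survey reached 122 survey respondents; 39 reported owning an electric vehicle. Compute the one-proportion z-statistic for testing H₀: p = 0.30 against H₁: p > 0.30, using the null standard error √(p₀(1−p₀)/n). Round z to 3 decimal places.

z = 0.474

p̂ = 39/122 = 0.31967.
Under H₀, SE = √(p₀(1−p₀)/n) = √(0.30·0.70/122) = √0.001721311 = 0.041489.
Test statistic: z = 0.01967/0.041489 = 0.474.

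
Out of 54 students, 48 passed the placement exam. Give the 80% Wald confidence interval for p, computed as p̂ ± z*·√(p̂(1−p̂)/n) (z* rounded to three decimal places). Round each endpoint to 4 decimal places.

p̂ = 48/54 = 0.88889.
Standard error of p̂: √(0.098765/54) = √0.001828989 = 0.042767.
For 80% confidence, z* = 1.282.
Margin of error: 1.282 × 0.042767 = 0.05483.
CI: 0.88889 ± 0.05483 = (0.8341, 0.9437).

(0.8341, 0.9437)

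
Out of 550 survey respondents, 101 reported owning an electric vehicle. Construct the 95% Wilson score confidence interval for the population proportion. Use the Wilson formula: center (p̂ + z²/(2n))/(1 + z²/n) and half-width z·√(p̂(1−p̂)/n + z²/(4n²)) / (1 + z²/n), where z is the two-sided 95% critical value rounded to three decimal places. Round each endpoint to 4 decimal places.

Here p̂ = 101/550 = 0.18364 and z = 1.960 (z² = 3.841600).
1 + z²/n = 1.006985.
Adjusted center: (0.18364 + z²/(2n))/1.006985 = 0.18583.
Radicand: p̂(1−p̂)/n + z²/(4n²) = 0.000272571 + 0.000003175 = 0.000275746.
Half-width = z·√(radicand)/denom = 1.960·0.016606/1.006985 = 0.03232.
So the interval runs from 0.1535 to 0.2182.

(0.1535, 0.2182)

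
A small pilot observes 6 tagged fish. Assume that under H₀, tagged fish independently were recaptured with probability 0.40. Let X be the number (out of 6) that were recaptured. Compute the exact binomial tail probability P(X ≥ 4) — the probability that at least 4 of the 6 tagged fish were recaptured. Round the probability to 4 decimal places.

P = 0.1792

X is binomial with n = 6 and p = 0.40.
P(X ≥ 4) = C(6,4)·0.40^4·0.60^2 + C(6,5)·0.40^5·0.60^1 + C(6,6)·0.40^6·0.60^0.
= 0.138240 + 0.036864 + 0.004096 = 0.1792.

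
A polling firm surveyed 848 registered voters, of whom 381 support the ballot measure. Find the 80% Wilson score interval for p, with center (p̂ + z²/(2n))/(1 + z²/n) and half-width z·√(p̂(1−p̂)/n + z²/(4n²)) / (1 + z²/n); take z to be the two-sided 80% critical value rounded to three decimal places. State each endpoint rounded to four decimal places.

Here p̂ = 381/848 = 0.44929 and z = 1.282 (z² = 1.643524).
Denominator 1 + z²/n = 1 + 1.643524/848 = 1.001938.
Adjusted center: (0.44929 + z²/(2n))/1.001938 = 0.44939.
Radicand: p̂(1−p̂)/n + z²/(4n²) = 0.000291779 + 0.000000571 = 0.000292350.
Half-width = z·√(radicand)/denom = 1.282·0.017098/1.001938 = 0.02188.
CI: 0.44939 ± 0.02188 = (0.4275, 0.4713).

(0.4275, 0.4713)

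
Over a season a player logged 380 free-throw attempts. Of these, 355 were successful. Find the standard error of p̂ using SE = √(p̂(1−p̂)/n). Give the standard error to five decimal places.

SE = 0.01272

p̂ = 355/380 = 0.93421.
p̂(1−p̂) = 0.93421·0.06579 = 0.061462.
SE = √(0.061462/380) = 0.01272.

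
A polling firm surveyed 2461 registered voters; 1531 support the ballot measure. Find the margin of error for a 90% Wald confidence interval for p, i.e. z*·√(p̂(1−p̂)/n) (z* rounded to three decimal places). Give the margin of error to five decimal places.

With x = 1531 successes in n = 2461, p̂ = 0.62210.
SE(p̂) = √(0.62210·0.37790/2461) = 0.009774.
The 90% critical value is z* = 1.645.
So ME = 0.01608.

ME = 0.01608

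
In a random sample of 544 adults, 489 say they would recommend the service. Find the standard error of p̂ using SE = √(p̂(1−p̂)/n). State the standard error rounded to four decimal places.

SE = 0.0129

p̂ = 489/544 = 0.89890.
p̂(1−p̂) = 0.89890·0.10110 = 0.090879.
SE = √(0.090879/544) = 0.0129.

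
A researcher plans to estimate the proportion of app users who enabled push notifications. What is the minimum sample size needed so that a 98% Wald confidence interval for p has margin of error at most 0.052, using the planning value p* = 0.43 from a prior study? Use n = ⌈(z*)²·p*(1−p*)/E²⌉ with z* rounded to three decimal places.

The 98% critical value is z* = 2.326.
p*(1−p*) = 0.2451.
Required n before rounding: 5.410276 × 0.2451 / 0.052² = 490.406.
⌈490.406⌉ = 491.

n = 491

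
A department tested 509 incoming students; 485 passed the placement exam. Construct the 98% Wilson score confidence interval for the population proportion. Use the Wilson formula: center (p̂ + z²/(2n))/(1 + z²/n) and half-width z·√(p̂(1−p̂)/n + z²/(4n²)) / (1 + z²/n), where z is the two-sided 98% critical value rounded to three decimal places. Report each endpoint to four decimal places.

Here p̂ = 485/509 = 0.95285 and z = 2.326 (z² = 5.410276).
Denominator 1 + z²/n = 1 + 5.410276/509 = 1.010629.
Adjusted center: (0.95285 + z²/(2n))/1.010629 = 0.94809.
Radicand: p̂(1−p̂)/n + z²/(4n²) = 0.000088267 + 0.000005221 = 0.000093488.
Half-width = 2.326·√0.000093488/1.010629 = 0.02225.
Interval: 0.94809 ± 0.02225 → (0.9258, 0.9703).

(0.9258, 0.9703)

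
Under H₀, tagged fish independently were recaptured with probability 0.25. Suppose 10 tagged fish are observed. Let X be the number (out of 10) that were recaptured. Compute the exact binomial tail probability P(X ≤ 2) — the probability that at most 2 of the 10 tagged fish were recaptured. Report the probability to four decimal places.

P = 0.5256

X is binomial with n = 10 and p = 0.25.
P(X ≤ 2) = C(10,0)·0.25^0·0.75^10 + C(10,1)·0.25^1·0.75^9 + C(10,2)·0.25^2·0.75^8.
= 0.056314 + 0.187712 + 0.281568 = 0.5256.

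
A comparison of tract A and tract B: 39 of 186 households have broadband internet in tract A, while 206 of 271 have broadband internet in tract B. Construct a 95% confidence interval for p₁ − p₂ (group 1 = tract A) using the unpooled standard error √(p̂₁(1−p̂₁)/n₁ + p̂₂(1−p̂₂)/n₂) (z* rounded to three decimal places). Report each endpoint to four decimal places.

(-0.6280, -0.4730)

p̂₁ = 39/186 = 0.20968, p̂₂ = 206/271 = 0.76015; p̂₁ − p̂₂ = -0.55047.
SE = √(0.000890929 + 0.000672779) = √0.001563708 = 0.039544.
z* = 1.960 at the 95% level. Margin = 1.960·0.039544 = 0.07751.
CI: -0.55047 ± 0.07751 = (-0.6280, -0.4730).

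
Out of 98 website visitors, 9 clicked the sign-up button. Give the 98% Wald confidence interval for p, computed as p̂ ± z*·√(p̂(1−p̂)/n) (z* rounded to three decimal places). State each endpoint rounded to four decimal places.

(0.0240, 0.1597)

p̂ = 9/98 = 0.09184.
Standard error of p̂: √(0.083403/98) = √0.000851048 = 0.029173.
The 98% critical value is z* = 2.326.
Margin of error: 2.326 × 0.029173 = 0.06786.
CI: 0.09184 ± 0.06786 = (0.0240, 0.1597).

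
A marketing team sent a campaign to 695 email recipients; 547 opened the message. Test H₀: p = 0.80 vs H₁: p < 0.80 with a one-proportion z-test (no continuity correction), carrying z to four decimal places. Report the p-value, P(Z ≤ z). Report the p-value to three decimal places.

p̂ = 547/695 = 0.78705.
Under H₀, SE = √(p₀(1−p₀)/n) = √(0.80·0.20/695) = √0.000230216 = 0.015173.
z = (p̂ − p₀)/SE = (547/695 − 0.80)/0.015173 ≈ -0.8535.
p-value = P(Z ≤ z) with z = -0.8535 → 0.197.

p-value = 0.197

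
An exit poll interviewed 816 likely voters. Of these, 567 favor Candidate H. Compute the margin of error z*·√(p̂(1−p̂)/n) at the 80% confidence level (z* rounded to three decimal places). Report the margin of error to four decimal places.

ME = 0.0207

With x = 567 successes in n = 816, p̂ = 0.69485.
SE(p̂) = √(0.69485·0.30515/816) = 0.016120.
For 80% confidence, z* = 1.282.
ME = 1.282·0.016120 = 0.0207.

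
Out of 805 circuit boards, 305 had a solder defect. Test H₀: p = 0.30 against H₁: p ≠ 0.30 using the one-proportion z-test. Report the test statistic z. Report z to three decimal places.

p̂ = 305/805 = 0.37888.
Null standard error: √(0.30·0.70/805) = √0.000260870 = 0.016151.
z = (p̂ − p₀)/SE = (0.37888 − 0.30)/0.016151 = 4.884.

z = 4.884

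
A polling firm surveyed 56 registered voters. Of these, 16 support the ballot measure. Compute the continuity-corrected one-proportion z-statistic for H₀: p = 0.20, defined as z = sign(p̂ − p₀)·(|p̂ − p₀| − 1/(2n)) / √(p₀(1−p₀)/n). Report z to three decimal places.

With x = 16 successes in n = 56, p̂ = 0.28571. p̂ − p₀ = 0.085714.
Continuity correction 1/(2n) = 1/112 = 0.008929.
Corrected numerator: |0.085714| − 0.008929 = 0.076785.
Under H₀, SE = √(p₀(1−p₀)/n) = √(0.20·0.80/56) = √0.002857143 = 0.053452.
z = (+)0.076785/0.053452 = 1.437.

z = 1.437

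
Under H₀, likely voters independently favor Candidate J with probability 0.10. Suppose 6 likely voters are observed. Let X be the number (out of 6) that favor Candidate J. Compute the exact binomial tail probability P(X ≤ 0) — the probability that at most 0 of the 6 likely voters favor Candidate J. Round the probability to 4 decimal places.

P = 0.5314

X is binomial with n = 6 and p = 0.10.
P(X ≤ 0) = C(6,0)·0.10^0·0.90^6.
= 0.531441 = 0.5314.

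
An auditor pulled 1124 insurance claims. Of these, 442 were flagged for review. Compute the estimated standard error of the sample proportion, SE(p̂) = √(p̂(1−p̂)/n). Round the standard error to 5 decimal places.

With x = 442 successes in n = 1124, p̂ = 0.39324.
p̂(1−p̂) = 0.39324·0.60676 = 0.238602.
Dividing by n and taking the root: √0.000212279 = 0.01457.

SE = 0.01457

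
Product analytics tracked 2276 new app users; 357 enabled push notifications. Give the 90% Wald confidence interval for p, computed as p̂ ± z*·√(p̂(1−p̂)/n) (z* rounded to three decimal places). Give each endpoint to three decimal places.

Sample proportion p̂ = 357/2276 = 0.15685.
SE(p̂) = √(0.15685·0.84315/2276) = 0.007623.
z* = 1.645 at the 90% level.
Margin = 1.645·0.007623 = 0.01254.
So the interval runs from 0.144 to 0.169.

(0.144, 0.169)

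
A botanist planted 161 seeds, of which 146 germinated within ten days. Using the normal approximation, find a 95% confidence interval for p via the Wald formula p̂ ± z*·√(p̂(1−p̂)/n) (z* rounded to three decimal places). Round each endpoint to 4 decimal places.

(0.8619, 0.9517)

p̂ = 146/161 = 0.90683.
SE = √(p̂(1−p̂)/n) = √(0.084487/161) = 0.022908.
z* = 1.960 at the 95% level.
Margin of error: 1.960 × 0.022908 = 0.04490.
Interval: 0.90683 ± 0.04490 → (0.8619, 0.9517).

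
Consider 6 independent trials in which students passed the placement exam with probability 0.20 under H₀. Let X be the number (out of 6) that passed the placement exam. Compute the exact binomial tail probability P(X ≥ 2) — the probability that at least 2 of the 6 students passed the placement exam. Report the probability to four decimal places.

P = 0.3446

X is binomial with n = 6 and p = 0.20.
P(X ≥ 2) = Σ_{j=2}^{6} C(6,j)·0.20^j·0.80^{6−j}.
= 0.245760 + 0.081920 + 0.015360 + 0.001536 + 0.000064 = 0.3446.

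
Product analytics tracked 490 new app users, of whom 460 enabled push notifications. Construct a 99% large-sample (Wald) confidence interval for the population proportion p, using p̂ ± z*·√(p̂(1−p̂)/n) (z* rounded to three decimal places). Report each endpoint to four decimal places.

(0.9109, 0.9667)

The sample proportion is 460/490 = 0.93878.
Standard error of p̂: √(0.057476/490) = √0.000117298 = 0.010830.
z* = 2.576 at the 99% level.
Margin = 2.576·0.010830 = 0.02790.
So the interval runs from 0.9109 to 0.9667.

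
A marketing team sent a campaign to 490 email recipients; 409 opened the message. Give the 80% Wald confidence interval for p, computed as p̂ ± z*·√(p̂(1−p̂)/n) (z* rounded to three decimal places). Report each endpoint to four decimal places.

With x = 409 successes in n = 490, p̂ = 0.83469.
SE(p̂) = √(0.83469·0.16531/490) = 0.016781.
The 80% critical value is z* = 1.282.
Margin = 1.282·0.016781 = 0.02151.
So the interval runs from 0.8132 to 0.8562.

(0.8132, 0.8562)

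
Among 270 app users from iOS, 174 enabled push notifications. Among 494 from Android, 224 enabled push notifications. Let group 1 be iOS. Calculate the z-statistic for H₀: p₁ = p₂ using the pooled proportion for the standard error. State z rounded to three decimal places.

z = 5.052

p̂₁ = 174/270 = 0.64444, p̂₂ = 224/494 = 0.45344.
Pooled p̂ = (174+224)/(270+494) = 398/764 = 0.52094.
Pooled SE = √[0.2495614·0.00572800] ≈ 0.037809.
z = (p̂₁ − p̂₂)/SE = (0.64444 − 0.45344)/0.037809 = 0.19100/0.037809 = 5.052.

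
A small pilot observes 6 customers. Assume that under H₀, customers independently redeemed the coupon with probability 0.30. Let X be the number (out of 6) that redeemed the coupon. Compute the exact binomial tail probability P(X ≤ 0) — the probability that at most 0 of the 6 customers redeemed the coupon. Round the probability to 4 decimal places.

P = 0.1176

X ~ Binomial(n=6, p=0.30).
P(X ≤ 0) = C(6,0)·0.30^0·0.70^6.
= 0.117649 = 0.1176.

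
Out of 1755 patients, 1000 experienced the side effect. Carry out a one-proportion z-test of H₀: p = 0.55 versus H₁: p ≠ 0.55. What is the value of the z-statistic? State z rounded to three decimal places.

z = 1.667

The sample proportion is 1000/1755 = 0.56980.
SE₀ = √(0.55·0.45/1755) = 0.011875.
z = (p̂ − p₀)/SE = (0.56980 − 0.55)/0.011875 = 1.667.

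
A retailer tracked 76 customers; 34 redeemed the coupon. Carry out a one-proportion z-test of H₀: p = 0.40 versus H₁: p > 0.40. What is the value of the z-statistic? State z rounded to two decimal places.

The sample proportion is 34/76 = 0.44737.
SE₀ = √(0.40·0.60/76) = 0.056195.
z = (0.44737 − 0.40)/0.056195 = 0.04737/0.056195 = 0.84.

z = 0.84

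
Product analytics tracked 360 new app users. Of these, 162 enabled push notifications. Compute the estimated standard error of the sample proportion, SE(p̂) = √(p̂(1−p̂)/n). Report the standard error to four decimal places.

SE = 0.0262

The sample proportion is 162/360 = 0.45000.
p̂(1−p̂) = 0.247500.
SE = √(0.247500/360) = √0.000687500 = 0.0262.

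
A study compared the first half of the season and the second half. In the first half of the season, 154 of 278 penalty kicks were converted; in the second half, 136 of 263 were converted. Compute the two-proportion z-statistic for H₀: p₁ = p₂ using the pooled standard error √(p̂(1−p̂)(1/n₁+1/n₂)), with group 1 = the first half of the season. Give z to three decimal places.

z = 0.859

Sample proportions: p̂₁ = 154/278 = 0.55396 and p̂₂ = 136/263 = 0.51711.
Pooled p̂ = (154+136)/(278+263) = 290/541 = 0.53604.
Pooled SE = √[0.2487008·0.00739940] ≈ 0.042898.
z = (p̂₁ − p̂₂)/SE = (0.55396 − 0.51711)/0.042898 = 0.03685/0.042898 = 0.859.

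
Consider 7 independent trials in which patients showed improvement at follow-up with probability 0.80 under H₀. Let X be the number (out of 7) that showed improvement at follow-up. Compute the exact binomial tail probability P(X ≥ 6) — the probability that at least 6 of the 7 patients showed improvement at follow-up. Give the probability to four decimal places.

X ~ Binomial(n=7, p=0.80).
P(X ≥ 6) = C(7,6)·0.80^6·0.20^1 + C(7,7)·0.80^7·0.20^0.
= 0.367002 + 0.209715 = 0.5767.

P = 0.5767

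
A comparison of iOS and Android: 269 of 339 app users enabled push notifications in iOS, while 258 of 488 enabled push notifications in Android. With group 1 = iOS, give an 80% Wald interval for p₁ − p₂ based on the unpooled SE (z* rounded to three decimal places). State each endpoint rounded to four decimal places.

p̂₁ = 0.79351, p̂₂ = 0.52869, so the observed difference is 0.26482.
SE = √(0.000483338 + 0.000510609) = √0.000993947 = 0.031527.
z* = 1.282 at the 80% level. Margin of error = 0.04042.
Interval: 0.26482 ± 0.04042 → (0.2244, 0.3052).

(0.2244, 0.3052)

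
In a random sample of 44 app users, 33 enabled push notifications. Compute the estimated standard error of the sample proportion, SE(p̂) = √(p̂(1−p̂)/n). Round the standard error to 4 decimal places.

SE = 0.0653

The sample proportion is 33/44 = 0.75000.
p̂(1−p̂) = 0.75000·0.25000 = 0.187500.
SE = √(0.187500/44) = √0.004261364 = 0.0653.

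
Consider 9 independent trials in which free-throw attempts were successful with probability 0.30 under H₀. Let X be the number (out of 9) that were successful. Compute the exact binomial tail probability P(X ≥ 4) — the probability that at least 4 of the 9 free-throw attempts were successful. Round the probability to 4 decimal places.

X ~ Binomial(n=9, p=0.30).
P(X ≥ 4) = Σ_{j=4}^{9} C(9,j)·0.30^j·0.70^{9−j}.
= 0.171532 + 0.073514 + 0.021004 + 0.003858 + 0.000413 + 0.000020 = 0.2703.

P = 0.2703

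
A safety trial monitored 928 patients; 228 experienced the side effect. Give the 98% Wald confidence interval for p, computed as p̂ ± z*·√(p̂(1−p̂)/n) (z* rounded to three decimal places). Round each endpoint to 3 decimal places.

(0.213, 0.279)

p̂ = 228/928 = 0.24569.
Standard error of p̂: √(0.185326/928) = √0.000199705 = 0.014132.
The 98% critical value is z* = 2.326.
Margin of error: 2.326 × 0.014132 = 0.03287.
So the interval runs from 0.213 to 0.279.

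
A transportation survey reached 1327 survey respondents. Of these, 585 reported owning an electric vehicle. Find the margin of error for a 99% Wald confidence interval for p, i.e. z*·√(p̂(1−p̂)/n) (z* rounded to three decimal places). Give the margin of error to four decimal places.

With x = 585 successes in n = 1327, p̂ = 0.44084.
SE = √(p̂(1−p̂)/n) = √(0.246501/1327) = 0.013629.
z* = 2.576 at the 99% level.
ME = 2.576·0.013629 = 0.0351.

ME = 0.0351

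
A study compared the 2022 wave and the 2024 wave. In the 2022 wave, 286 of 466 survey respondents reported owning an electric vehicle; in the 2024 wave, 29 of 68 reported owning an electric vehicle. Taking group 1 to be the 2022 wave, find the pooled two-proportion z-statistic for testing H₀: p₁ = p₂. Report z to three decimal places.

Sample proportions: p̂₁ = 286/466 = 0.61373 and p̂₂ = 29/68 = 0.42647.
Pooling: p̂ = 315/534 = 0.58989.
Pooled SE = √[0.2419202·0.01685181] ≈ 0.063850.
z = (p̂₁ − p̂₂)/SE = (0.61373 − 0.42647)/0.063850 = 0.18726/0.063850 = 2.933.

z = 2.933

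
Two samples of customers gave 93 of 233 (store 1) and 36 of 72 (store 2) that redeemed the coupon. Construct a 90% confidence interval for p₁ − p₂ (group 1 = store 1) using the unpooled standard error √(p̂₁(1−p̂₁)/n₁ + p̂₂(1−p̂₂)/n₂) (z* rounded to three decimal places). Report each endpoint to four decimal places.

(-0.2112, 0.0095)

p̂₁ = 0.39914, p̂₂ = 0.50000, so the observed difference is -0.10086.
SE = √(0.001029303 + 0.003472222) = √0.004501525 = 0.067093.
The 90% critical value is z* = 1.645. Margin of error = 0.11037.
CI: -0.10086 ± 0.11037 = (-0.2112, 0.0095).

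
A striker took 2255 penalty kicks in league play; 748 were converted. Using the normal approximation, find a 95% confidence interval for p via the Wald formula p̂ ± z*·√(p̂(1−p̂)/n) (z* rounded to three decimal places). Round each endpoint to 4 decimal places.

(0.3123, 0.3511)

p̂ = 748/2255 = 0.33171.
SE = √(p̂(1−p̂)/n) = √(0.221678/2255) = 0.009915.
For 95% confidence, z* = 1.960.
Margin = 1.960·0.009915 = 0.01943.
So the interval runs from 0.3123 to 0.3511.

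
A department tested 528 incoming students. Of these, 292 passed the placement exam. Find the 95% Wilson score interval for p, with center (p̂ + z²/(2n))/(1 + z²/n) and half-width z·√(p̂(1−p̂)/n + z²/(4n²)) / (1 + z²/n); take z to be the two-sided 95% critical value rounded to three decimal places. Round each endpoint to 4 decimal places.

Here p̂ = 292/528 = 0.55303 and z = 1.960 (z² = 3.841600).
1 + z²/n = 1.007276.
Adjusted center: (0.55303 + z²/(2n))/1.007276 = 0.55265.
Radicand: p̂(1−p̂)/n + z²/(4n²) = 0.000468159 + 0.000003445 = 0.000471604.
Half-width = z·√(radicand)/denom = 1.960·0.021716/1.007276 = 0.04226.
So the interval runs from 0.5104 to 0.5949.

(0.5104, 0.5949)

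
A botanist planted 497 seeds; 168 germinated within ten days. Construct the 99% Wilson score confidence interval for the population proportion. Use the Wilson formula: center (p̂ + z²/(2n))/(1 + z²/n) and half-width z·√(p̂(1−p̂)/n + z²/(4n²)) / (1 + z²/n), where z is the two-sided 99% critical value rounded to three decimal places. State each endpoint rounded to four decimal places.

Here p̂ = 168/497 = 0.33803 and z = 2.576 (z² = 6.635776).
1 + z²/n = 1.013352.
Center = (0.33803 + 0.006676)/1.013352 = 0.34016.
Radicand: p̂(1−p̂)/n + z²/(4n²) = 0.000450232 + 0.000006716 = 0.000456948.
Half-width = 2.576·√0.000456948/1.013352 = 0.05434.
So the interval runs from 0.2858 to 0.3945.

(0.2858, 0.3945)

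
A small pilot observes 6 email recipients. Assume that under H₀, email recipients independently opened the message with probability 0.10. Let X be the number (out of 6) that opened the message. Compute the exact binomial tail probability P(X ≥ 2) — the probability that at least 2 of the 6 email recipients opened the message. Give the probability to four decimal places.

P = 0.1143

X ~ Binomial(n=6, p=0.10).
P(X ≥ 2) = Σ_{j=2}^{6} C(6,j)·0.10^j·0.90^{6−j}.
= 0.098415 + 0.014580 + 0.001215 + 0.000054 + 0.000001 = 0.1143.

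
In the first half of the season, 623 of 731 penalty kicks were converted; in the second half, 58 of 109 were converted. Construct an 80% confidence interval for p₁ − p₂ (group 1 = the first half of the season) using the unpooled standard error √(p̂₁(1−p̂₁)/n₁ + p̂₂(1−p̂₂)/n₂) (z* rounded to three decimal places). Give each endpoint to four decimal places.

(0.2566, 0.3837)

p̂₁ = 0.85226, p̂₂ = 0.53211, so the observed difference is 0.32015.
SE = √(0.000172250 + 0.002284119) = √0.002456369 = 0.049562.
The 80% critical value is z* = 1.282. Margin of error = 0.06354.
Interval: 0.32015 ± 0.06354 → (0.2566, 0.3837).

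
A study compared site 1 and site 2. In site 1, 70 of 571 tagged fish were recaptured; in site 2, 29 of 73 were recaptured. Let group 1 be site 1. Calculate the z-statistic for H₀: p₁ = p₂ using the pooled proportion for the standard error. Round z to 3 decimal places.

p̂₁ = 70/571 = 0.12259, p̂₂ = 29/73 = 0.39726.
Pooled p̂ = (70+29)/(571+73) = 99/644 = 0.15373.
SE = √[p̂(1−p̂)(1/n₁+1/n₂)] = √[0.15373·0.84627·(1/571+1/73)] ≈ 0.044833.
z = (p̂₁ − p̂₂)/SE = (0.12259 − 0.39726)/0.044833 = -0.27467/0.044833 = -6.127.

z = -6.127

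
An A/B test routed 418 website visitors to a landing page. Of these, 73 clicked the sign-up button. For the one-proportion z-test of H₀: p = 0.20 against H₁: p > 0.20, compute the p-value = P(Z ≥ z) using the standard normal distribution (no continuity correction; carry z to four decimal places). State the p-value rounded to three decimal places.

p-value = 0.903

With x = 73 successes in n = 418, p̂ = 0.17464.
Null standard error: √(0.20·0.80/418) = √0.000382775 = 0.019565.
z = (p̂ − p₀)/SE = (73/418 − 0.20)/0.019565 ≈ -1.2962.
From the standard normal, P(Z ≥ z) = 0.903.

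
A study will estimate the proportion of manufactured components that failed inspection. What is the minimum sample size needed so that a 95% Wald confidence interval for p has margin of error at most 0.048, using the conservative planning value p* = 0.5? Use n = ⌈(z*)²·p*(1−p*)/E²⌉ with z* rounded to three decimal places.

For 95% confidence, z* = 1.960.
p*(1−p*) = 0.50·0.50 = 0.2500.
(z*)²·p*(1−p*)/E² = 3.841600·0.2500/0.002304 = 416.840.
Rounding up, n = 417.

n = 417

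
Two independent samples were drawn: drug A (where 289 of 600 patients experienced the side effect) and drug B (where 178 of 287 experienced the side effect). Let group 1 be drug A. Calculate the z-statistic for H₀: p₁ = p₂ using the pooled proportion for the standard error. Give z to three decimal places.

p̂₁ = 289/600 = 0.48167, p̂₂ = 178/287 = 0.62021.
Pooled p̂ = (289+178)/(600+287) = 467/887 = 0.52649.
SE = √[p̂(1−p̂)(1/n₁+1/n₂)] = √[0.52649·0.47351·(1/600+1/287)] ≈ 0.035835.
z = -0.13854/0.035835 = -3.866.

z = -3.866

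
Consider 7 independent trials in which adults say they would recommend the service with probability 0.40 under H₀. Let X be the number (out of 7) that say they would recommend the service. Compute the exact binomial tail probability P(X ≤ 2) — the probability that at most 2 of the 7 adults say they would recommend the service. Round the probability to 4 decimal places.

P = 0.4199

X ~ Binomial(n=7, p=0.40).
P(X ≤ 2) = C(7,0)·0.40^0·0.60^7 + C(7,1)·0.40^1·0.60^6 + C(7,2)·0.40^2·0.60^5.
= 0.027994 + 0.130637 + 0.261274 = 0.4199.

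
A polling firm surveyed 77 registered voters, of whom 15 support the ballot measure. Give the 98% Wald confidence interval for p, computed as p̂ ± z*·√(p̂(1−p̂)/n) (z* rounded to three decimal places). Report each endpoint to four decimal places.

(0.0898, 0.2998)

The sample proportion is 15/77 = 0.19481.
SE(p̂) = √(0.19481·0.80519/77) = 0.045134.
z* = 2.326 at the 98% level.
Margin = 2.326·0.045134 = 0.10498.
Interval: 0.19481 ± 0.10498 → (0.0898, 0.2998).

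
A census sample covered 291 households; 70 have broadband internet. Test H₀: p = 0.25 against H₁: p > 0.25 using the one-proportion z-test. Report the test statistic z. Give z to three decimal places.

With x = 70 successes in n = 291, p̂ = 0.24055.
Null standard error: √(0.25·0.75/291) = √0.000644330 = 0.025384.
Test statistic: z = -0.00945/0.025384 = -0.372.

z = -0.372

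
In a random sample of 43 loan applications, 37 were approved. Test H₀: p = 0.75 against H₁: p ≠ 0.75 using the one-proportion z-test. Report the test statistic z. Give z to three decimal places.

Sample proportion p̂ = 37/43 = 0.86047.
Under H₀, SE = √(p₀(1−p₀)/n) = √(0.75·0.25/43) = √0.004360465 = 0.066034.
z = (0.86047 − 0.75)/0.066034 = 0.11047/0.066034 = 1.673.

z = 1.673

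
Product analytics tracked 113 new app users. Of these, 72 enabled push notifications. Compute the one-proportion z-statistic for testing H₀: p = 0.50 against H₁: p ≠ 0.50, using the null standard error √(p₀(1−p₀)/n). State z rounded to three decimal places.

z = 2.916

With x = 72 successes in n = 113, p̂ = 0.63717.
SE₀ = √(0.50·0.50/113) = 0.047036.
z = (p̂ − p₀)/SE = (0.63717 − 0.50)/0.047036 = 2.916.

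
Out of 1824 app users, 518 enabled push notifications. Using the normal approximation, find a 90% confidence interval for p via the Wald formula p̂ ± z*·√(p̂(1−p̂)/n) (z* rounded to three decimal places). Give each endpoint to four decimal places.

Sample proportion p̂ = 518/1824 = 0.28399.
SE(p̂) = √(0.28399·0.71601/1824) = 0.010558.
For 90% confidence, z* = 1.645.
Margin = 1.645·0.010558 = 0.01737.
So the interval runs from 0.2666 to 0.3014.

(0.2666, 0.3014)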